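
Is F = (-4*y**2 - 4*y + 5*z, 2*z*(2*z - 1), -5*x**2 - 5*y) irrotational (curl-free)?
No, ∇×F = (-8*z - 3, 10*x + 5, 8*y + 4)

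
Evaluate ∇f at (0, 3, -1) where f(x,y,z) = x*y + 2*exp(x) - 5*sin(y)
(5, -5*cos(3), 0)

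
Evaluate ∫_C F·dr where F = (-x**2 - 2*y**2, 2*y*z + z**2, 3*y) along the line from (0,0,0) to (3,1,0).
-11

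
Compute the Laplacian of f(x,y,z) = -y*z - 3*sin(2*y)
12*sin(2*y)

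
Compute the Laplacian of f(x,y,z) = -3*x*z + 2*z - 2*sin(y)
2*sin(y)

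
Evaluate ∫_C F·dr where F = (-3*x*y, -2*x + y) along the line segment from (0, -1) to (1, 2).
-3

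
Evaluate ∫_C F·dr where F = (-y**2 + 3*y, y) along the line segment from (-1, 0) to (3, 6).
6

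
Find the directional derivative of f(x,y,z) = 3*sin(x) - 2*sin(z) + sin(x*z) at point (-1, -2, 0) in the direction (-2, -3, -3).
3*sqrt(22)*(3 - 2*cos(1))/22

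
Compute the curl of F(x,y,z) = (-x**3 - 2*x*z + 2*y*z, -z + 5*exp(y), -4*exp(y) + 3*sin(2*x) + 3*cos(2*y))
(-4*exp(y) - 6*sin(2*y) + 1, -2*x + 2*y - 6*cos(2*x), -2*z)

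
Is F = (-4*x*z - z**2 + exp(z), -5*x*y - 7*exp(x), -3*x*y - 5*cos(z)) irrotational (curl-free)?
No, ∇×F = (-3*x, -4*x + 3*y - 2*z + exp(z), -5*y - 7*exp(x))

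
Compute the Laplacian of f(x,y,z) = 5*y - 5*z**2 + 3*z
-10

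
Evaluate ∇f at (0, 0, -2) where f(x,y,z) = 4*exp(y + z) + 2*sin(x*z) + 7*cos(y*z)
(-4, 4*exp(-2), 4*exp(-2))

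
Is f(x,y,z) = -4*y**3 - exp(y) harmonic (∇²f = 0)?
No, ∇²f = -24*y - exp(y)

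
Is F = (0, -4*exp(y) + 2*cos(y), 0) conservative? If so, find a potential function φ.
Yes, F is conservative. φ = -4*exp(y) + 2*sin(y)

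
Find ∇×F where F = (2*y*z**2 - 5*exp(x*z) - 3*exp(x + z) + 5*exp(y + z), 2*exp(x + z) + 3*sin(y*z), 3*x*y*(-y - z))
(-6*x*y - 3*x*z - 3*y*cos(y*z) - 2*exp(x + z), -5*x*exp(x*z) + 4*y*z + 3*y*(y + z) - 3*exp(x + z) + 5*exp(y + z), -2*z**2 + 2*exp(x + z) - 5*exp(y + z))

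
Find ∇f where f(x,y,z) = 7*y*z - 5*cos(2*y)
(0, 7*z + 10*sin(2*y), 7*y)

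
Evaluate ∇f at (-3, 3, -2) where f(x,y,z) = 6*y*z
(0, -12, 18)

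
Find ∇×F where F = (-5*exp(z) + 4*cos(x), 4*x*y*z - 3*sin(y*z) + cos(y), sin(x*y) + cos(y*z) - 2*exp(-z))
(-4*x*y + x*cos(x*y) + 3*y*cos(y*z) - z*sin(y*z), -y*cos(x*y) - 5*exp(z), 4*y*z)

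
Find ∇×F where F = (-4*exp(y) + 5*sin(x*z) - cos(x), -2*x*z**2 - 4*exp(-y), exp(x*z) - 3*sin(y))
(4*x*z - 3*cos(y), 5*x*cos(x*z) - z*exp(x*z), -2*z**2 + 4*exp(y))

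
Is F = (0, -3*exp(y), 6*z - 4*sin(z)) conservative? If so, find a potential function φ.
Yes, F is conservative. φ = 3*z**2 - 3*exp(y) + 4*cos(z)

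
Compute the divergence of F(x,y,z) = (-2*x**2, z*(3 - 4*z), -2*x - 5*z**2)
-4*x - 10*z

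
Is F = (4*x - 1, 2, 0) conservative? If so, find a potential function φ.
Yes, F is conservative. φ = 2*x**2 - x + 2*y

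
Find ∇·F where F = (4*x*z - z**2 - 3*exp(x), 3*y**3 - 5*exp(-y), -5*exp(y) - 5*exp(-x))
9*y**2 + 4*z - 3*exp(x) + 5*exp(-y)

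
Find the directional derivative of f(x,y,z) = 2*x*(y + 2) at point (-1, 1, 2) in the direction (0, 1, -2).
-2*sqrt(5)/5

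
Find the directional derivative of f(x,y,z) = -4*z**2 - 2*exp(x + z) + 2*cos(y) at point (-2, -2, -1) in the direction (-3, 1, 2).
sqrt(14)*(1 + exp(3)*sin(2) + 8*exp(3))*exp(-3)/7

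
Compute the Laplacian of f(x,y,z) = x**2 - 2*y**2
-2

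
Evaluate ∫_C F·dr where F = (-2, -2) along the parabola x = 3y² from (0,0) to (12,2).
-28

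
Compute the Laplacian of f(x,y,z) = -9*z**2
-18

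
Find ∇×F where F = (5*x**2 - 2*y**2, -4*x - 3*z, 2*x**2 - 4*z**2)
(3, -4*x, 4*y - 4)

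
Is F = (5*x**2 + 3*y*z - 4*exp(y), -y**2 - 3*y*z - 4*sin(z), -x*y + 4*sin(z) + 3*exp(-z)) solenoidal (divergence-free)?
No, ∇·F = 10*x - 2*y - 3*z + 4*cos(z) - 3*exp(-z)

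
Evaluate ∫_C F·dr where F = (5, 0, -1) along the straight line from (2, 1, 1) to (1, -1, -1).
-3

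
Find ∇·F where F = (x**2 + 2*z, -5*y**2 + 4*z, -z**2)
2*x - 10*y - 2*z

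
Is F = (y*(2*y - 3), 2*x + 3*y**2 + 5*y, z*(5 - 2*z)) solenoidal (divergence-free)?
No, ∇·F = 6*y - 4*z + 10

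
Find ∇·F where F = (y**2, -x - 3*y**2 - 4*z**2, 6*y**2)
-6*y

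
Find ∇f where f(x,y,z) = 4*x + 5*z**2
(4, 0, 10*z)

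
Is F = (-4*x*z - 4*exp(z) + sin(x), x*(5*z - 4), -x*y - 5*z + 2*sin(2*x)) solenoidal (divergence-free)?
No, ∇·F = -4*z + cos(x) - 5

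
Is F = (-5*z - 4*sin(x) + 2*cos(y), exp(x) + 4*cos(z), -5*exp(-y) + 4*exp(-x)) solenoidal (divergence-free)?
No, ∇·F = -4*cos(x)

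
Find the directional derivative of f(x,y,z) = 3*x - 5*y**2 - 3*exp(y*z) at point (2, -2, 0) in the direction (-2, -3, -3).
-42*sqrt(22)/11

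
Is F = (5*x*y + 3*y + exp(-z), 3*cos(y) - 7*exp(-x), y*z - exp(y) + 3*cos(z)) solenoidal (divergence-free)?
No, ∇·F = 6*y - 3*sin(y) - 3*sin(z)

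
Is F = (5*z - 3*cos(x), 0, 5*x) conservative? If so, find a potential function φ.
Yes, F is conservative. φ = 5*x*z - 3*sin(x)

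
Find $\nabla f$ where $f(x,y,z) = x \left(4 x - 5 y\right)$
(8*x - 5*y, -5*x, 0)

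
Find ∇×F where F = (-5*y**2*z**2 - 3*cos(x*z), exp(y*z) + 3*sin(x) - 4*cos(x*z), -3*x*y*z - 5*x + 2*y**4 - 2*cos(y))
(-3*x*z - 4*x*sin(x*z) + 8*y**3 - y*exp(y*z) + 2*sin(y), 3*x*sin(x*z) - 10*y**2*z + 3*y*z + 5, 10*y*z**2 + 4*z*sin(x*z) + 3*cos(x))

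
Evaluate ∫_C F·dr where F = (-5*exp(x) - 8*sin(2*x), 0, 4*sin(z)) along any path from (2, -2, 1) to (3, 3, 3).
-5*exp(3) + 4*cos(1) - 4*cos(4) + 4*cos(6) - 4*cos(3) + 5*exp(2)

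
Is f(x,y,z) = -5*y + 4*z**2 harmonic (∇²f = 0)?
No, ∇²f = 8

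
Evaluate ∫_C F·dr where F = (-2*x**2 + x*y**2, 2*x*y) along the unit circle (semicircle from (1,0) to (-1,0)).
8/3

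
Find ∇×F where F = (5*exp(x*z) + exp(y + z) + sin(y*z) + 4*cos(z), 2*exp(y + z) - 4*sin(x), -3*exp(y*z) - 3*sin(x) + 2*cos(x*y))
(-2*x*sin(x*y) - 3*z*exp(y*z) - 2*exp(y + z), 5*x*exp(x*z) + 2*y*sin(x*y) + y*cos(y*z) + exp(y + z) - 4*sin(z) + 3*cos(x), -z*cos(y*z) - exp(y + z) - 4*cos(x))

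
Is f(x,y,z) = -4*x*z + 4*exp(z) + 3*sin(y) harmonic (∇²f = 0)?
No, ∇²f = 4*exp(z) - 3*sin(y)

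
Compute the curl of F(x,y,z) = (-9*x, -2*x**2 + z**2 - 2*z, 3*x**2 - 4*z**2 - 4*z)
(2 - 2*z, -6*x, -4*x)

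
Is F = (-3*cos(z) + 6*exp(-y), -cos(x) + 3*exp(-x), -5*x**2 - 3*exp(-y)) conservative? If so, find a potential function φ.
No, ∇×F = (3*exp(-y), 10*x + 3*sin(z), sin(x) + 6*exp(-y) - 3*exp(-x)) ≠ 0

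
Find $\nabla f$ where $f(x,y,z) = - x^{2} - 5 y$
(-2*x, -5, 0)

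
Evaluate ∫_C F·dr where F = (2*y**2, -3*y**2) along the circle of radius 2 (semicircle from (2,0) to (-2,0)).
-64/3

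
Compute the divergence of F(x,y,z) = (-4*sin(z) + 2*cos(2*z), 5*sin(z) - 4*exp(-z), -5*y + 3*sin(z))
3*cos(z)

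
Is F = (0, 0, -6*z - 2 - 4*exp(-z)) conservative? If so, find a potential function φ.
Yes, F is conservative. φ = -3*z**2 - 2*z + 4*exp(-z)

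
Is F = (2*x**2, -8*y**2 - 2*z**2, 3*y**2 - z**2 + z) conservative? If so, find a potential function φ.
No, ∇×F = (6*y + 4*z, 0, 0) ≠ 0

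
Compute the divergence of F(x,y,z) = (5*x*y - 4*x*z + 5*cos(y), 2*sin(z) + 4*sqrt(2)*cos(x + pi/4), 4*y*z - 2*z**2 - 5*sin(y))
9*y - 8*z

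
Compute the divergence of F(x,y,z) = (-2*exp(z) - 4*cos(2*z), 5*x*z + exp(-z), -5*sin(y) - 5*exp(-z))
5*exp(-z)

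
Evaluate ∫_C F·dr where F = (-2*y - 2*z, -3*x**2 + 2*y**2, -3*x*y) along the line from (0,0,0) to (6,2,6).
-560/3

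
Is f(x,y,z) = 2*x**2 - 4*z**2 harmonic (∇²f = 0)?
No, ∇²f = -4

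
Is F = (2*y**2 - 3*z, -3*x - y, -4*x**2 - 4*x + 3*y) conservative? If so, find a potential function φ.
No, ∇×F = (3, 8*x + 1, -4*y - 3) ≠ 0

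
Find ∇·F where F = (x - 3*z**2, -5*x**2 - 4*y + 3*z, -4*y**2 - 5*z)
-8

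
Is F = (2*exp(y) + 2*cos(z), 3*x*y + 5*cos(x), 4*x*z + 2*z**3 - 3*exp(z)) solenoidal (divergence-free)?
No, ∇·F = 7*x + 6*z**2 - 3*exp(z)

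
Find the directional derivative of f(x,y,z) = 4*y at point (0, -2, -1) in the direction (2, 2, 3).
8*sqrt(17)/17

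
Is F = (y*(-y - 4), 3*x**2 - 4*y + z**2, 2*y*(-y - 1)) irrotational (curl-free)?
No, ∇×F = (-4*y - 2*z - 2, 0, 6*x + 2*y + 4)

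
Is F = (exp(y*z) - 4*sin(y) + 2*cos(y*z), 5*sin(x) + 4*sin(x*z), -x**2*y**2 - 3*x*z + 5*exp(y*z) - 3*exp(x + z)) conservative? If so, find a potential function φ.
No, ∇×F = (-2*x**2*y - 4*x*cos(x*z) + 5*z*exp(y*z), 2*x*y**2 + y*exp(y*z) - 2*y*sin(y*z) + 3*z + 3*exp(x + z), -z*exp(y*z) + 2*z*sin(y*z) + 4*z*cos(x*z) + 5*cos(x) + 4*cos(y)) ≠ 0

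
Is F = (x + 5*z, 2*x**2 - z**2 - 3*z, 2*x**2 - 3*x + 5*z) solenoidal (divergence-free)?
No, ∇·F = 6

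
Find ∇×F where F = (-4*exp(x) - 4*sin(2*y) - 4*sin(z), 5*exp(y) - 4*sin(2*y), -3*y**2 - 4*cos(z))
(-6*y, -4*cos(z), 8*cos(2*y))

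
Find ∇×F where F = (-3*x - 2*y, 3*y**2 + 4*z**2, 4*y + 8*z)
(4 - 8*z, 0, 2)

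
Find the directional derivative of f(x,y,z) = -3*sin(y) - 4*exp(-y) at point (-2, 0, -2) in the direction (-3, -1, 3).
-sqrt(19)/19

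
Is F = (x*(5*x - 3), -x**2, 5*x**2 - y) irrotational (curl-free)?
No, ∇×F = (-1, -10*x, -2*x)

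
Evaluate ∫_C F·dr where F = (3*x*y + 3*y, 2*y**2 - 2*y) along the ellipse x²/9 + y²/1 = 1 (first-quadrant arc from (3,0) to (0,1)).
-28/3 - 9*pi/4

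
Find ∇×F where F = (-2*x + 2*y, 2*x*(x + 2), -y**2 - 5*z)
(-2*y, 0, 4*x + 2)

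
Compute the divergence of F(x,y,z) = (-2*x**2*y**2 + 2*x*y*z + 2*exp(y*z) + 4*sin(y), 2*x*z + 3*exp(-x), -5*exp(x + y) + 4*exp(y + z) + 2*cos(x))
-4*x*y**2 + 2*y*z + 4*exp(y + z)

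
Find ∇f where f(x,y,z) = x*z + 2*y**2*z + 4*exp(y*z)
(z, 4*z*(y + exp(y*z)), x + 2*y**2 + 4*y*exp(y*z))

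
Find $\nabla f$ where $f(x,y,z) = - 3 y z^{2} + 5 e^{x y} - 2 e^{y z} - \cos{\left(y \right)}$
(5*y*exp(x*y), 5*x*exp(x*y) - 3*z**2 - 2*z*exp(y*z) + sin(y), 2*y*(-3*z - exp(y*z)))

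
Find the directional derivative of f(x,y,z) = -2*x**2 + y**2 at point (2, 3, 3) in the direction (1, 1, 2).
-sqrt(6)/3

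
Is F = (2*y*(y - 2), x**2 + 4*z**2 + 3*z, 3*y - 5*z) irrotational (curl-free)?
No, ∇×F = (-8*z, 0, 2*x - 4*y + 4)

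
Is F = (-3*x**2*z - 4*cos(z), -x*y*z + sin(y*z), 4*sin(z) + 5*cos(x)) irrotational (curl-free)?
No, ∇×F = (y*(x - cos(y*z)), -3*x**2 + 5*sin(x) + 4*sin(z), -y*z)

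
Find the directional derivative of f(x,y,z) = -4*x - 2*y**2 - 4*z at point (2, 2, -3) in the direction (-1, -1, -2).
10*sqrt(6)/3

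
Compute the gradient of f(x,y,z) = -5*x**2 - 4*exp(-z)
(-10*x, 0, 4*exp(-z))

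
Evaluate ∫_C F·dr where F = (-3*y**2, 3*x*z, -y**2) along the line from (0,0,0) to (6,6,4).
-120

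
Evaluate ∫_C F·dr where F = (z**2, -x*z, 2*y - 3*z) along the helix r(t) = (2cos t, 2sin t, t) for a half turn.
16 - 9*pi**2/2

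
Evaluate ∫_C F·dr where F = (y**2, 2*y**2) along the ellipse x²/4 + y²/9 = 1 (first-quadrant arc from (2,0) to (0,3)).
6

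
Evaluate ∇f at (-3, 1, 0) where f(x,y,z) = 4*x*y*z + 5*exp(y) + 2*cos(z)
(0, 5*E, -12)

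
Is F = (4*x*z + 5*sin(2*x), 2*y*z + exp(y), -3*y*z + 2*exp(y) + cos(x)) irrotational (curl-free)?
No, ∇×F = (-2*y - 3*z + 2*exp(y), 4*x + sin(x), 0)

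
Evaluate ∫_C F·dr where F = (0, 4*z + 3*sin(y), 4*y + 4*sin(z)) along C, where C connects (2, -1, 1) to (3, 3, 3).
7*cos(1) - 7*cos(3) + 40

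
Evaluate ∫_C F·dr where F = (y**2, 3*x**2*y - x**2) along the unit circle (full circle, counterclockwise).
0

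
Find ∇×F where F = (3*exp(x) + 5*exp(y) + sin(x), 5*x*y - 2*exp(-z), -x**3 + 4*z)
(-2*exp(-z), 3*x**2, 5*y - 5*exp(y))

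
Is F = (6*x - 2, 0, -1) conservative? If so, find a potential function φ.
Yes, F is conservative. φ = 3*x**2 - 2*x - z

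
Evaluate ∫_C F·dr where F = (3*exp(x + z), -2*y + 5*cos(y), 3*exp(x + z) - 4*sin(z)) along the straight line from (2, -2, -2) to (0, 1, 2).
5*sin(1) + 5*sin(2) + 3*exp(2)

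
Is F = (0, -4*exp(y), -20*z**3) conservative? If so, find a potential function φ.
Yes, F is conservative. φ = -5*z**4 - 4*exp(y)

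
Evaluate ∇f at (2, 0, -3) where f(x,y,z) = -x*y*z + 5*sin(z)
(0, 6, 5*cos(3))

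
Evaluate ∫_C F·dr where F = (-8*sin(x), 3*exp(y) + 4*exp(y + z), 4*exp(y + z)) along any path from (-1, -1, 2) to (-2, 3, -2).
-8*cos(1) + 8*cos(2) - 3*exp(-1) + 3*exp(3)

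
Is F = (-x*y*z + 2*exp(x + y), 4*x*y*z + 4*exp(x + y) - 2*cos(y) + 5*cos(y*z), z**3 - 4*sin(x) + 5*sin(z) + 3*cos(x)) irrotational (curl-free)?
No, ∇×F = (y*(-4*x + 5*sin(y*z)), -x*y + 3*sin(x) + 4*cos(x), x*z + 4*y*z + 2*exp(x + y))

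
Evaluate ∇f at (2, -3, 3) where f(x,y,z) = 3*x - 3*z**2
(3, 0, -18)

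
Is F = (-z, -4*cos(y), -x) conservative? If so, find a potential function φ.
Yes, F is conservative. φ = -x*z - 4*sin(y)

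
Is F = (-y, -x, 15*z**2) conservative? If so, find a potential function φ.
Yes, F is conservative. φ = -x*y + 5*z**3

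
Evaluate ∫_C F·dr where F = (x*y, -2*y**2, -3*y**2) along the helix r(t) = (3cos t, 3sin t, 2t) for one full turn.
-54*pi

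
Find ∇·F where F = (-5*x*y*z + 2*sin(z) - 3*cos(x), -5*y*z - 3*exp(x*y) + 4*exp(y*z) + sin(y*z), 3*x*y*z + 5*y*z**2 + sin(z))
3*x*y - 3*x*exp(x*y) + 5*y*z + 4*z*exp(y*z) + z*cos(y*z) - 5*z + 3*sin(x) + cos(z)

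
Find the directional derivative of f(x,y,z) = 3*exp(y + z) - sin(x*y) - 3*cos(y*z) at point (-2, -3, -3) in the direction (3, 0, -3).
3*sqrt(2)*(-1 + exp(6)*cos(6) + 3*exp(6)*sin(9))*exp(-6)/2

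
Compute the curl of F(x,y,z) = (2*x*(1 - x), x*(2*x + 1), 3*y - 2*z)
(3, 0, 4*x + 1)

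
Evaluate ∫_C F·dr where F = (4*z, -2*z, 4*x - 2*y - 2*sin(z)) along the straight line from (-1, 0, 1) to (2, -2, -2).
-20 - 2*cos(1) + 2*cos(2)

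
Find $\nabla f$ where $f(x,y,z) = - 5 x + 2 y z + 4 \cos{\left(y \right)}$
(-5, 2*z - 4*sin(y), 2*y)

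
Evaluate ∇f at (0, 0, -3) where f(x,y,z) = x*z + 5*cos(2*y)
(-3, 0, 0)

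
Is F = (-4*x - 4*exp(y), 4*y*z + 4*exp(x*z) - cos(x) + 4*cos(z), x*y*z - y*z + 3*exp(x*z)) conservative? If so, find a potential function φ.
No, ∇×F = (x*z - 4*x*exp(x*z) - 4*y - z + 4*sin(z), z*(-y - 3*exp(x*z)), 4*z*exp(x*z) + 4*exp(y) + sin(x)) ≠ 0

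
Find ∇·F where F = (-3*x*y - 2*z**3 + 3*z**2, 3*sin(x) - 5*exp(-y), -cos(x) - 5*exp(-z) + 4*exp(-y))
-3*y + 5*exp(-z) + 5*exp(-y)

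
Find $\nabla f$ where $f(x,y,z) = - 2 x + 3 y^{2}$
(-2, 6*y, 0)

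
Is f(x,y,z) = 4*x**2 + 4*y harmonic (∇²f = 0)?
No, ∇²f = 8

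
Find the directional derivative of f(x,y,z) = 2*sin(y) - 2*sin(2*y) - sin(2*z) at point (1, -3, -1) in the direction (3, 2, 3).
sqrt(22)*(-4*cos(6) + 2*cos(3) - 3*cos(2))/11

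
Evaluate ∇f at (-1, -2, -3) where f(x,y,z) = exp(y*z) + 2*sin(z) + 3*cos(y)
(0, -3*exp(6) + 3*sin(2), -2*exp(6) + 2*cos(3))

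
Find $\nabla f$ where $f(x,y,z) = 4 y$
(0, 4, 0)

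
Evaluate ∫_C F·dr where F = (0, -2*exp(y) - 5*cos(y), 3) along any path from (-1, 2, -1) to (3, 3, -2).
-2*exp(3) - 3 - 5*sin(3) + 5*sin(2) + 2*exp(2)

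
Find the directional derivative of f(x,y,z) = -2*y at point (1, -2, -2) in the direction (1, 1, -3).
-2*sqrt(11)/11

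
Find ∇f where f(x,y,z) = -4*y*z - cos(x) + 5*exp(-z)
(sin(x), -4*z, -4*y - 5*exp(-z))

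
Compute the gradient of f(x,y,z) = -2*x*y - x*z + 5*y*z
(-2*y - z, -2*x + 5*z, -x + 5*y)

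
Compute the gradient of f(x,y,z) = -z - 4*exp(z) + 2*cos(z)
(0, 0, -4*exp(z) - 2*sin(z) - 1)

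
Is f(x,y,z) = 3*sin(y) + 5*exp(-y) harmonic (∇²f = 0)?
No, ∇²f = -3*sin(y) + 5*exp(-y)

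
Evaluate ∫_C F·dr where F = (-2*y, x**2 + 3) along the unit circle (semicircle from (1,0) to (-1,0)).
pi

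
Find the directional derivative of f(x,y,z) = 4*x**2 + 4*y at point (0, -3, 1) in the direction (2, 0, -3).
0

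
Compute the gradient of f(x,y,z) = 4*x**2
(8*x, 0, 0)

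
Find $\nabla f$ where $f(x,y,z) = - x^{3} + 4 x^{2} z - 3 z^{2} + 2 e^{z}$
(x*(-3*x + 8*z), 0, 4*x**2 - 6*z + 2*exp(z))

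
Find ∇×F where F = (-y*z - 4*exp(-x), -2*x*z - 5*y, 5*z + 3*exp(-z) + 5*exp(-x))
(2*x, -y + 5*exp(-x), -z)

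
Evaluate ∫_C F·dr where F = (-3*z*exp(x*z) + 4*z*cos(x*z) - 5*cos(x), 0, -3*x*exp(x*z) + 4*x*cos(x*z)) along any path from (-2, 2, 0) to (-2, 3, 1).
-4*sin(2) - 3*exp(-2) + 3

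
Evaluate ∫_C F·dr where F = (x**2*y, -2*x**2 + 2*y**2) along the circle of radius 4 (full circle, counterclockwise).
-64*pi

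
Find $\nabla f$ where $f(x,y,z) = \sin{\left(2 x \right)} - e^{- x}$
(2*cos(2*x) + exp(-x), 0, 0)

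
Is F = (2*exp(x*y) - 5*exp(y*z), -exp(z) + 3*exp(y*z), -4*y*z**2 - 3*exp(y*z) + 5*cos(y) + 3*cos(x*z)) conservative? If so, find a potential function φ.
No, ∇×F = (-3*y*exp(y*z) - 4*z**2 - 3*z*exp(y*z) + exp(z) - 5*sin(y), -5*y*exp(y*z) + 3*z*sin(x*z), -2*x*exp(x*y) + 5*z*exp(y*z)) ≠ 0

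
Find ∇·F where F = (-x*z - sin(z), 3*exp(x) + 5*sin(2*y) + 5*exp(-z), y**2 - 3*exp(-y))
-z + 10*cos(2*y)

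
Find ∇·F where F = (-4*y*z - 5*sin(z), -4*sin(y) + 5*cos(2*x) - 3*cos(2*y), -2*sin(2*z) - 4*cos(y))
6*sin(2*y) - 4*cos(y) - 4*cos(2*z)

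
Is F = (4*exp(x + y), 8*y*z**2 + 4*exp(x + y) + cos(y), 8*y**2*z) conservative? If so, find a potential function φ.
Yes, F is conservative. φ = 4*y**2*z**2 + 4*exp(x + y) + sin(y)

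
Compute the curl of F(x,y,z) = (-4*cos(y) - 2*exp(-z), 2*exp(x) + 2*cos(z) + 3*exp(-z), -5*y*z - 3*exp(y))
(-5*z - 3*exp(y) + 2*sin(z) + 3*exp(-z), 2*exp(-z), 2*exp(x) - 4*sin(y))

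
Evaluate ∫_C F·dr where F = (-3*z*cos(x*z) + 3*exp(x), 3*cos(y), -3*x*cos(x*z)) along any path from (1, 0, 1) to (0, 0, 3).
-3*E + 3*sin(1) + 3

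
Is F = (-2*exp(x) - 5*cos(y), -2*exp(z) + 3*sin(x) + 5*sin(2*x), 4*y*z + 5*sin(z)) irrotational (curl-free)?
No, ∇×F = (4*z + 2*exp(z), 0, -5*sin(y) + 3*cos(x) + 10*cos(2*x))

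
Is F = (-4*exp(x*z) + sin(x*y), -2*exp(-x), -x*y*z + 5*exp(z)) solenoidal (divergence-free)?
No, ∇·F = -x*y + y*cos(x*y) - 4*z*exp(x*z) + 5*exp(z)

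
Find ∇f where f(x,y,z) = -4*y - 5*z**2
(0, -4, -10*z)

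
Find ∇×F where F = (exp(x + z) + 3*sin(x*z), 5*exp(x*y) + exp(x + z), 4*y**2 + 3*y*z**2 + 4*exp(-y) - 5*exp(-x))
(8*y + 3*z**2 - exp(x + z) - 4*exp(-y), 3*x*cos(x*z) + exp(x + z) - 5*exp(-x), 5*y*exp(x*y) + exp(x + z))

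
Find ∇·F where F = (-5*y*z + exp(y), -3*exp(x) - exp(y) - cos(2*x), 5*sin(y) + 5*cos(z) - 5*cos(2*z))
-exp(y) - 5*sin(z) + 10*sin(2*z)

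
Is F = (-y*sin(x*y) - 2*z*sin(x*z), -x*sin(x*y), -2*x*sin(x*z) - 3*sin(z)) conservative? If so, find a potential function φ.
Yes, F is conservative. φ = 3*cos(z) + cos(x*y) + 2*cos(x*z)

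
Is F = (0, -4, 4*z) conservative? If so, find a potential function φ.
Yes, F is conservative. φ = -4*y + 2*z**2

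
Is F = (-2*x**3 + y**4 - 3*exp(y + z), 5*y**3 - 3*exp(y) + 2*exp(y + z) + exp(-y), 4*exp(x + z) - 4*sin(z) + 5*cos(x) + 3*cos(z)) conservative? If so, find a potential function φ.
No, ∇×F = (-2*exp(y + z), -4*exp(x + z) - 3*exp(y + z) + 5*sin(x), -4*y**3 + 3*exp(y + z)) ≠ 0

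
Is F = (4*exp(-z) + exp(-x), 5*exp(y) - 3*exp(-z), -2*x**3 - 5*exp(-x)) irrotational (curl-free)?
No, ∇×F = (-3*exp(-z), 6*x**2 - 4*exp(-z) - 5*exp(-x), 0)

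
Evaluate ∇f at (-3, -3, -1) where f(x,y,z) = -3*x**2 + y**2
(18, -6, 0)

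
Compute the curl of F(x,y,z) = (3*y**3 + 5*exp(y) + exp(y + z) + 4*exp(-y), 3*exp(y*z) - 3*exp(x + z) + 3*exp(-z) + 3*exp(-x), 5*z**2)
(3*((-y*exp(y*z) + exp(x + z))*exp(z) + 1)*exp(-z), exp(y + z), -9*y**2 - 5*exp(y) - 3*exp(x + z) - exp(y + z) + 4*exp(-y) - 3*exp(-x))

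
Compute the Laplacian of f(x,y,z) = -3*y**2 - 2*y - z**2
-8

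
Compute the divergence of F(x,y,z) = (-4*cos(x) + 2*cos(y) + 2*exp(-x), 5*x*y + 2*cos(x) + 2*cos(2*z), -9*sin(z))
5*x + 4*sin(x) - 9*cos(z) - 2*exp(-x)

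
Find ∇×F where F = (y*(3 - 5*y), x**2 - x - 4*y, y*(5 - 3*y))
(5 - 6*y, 0, 2*x + 10*y - 4)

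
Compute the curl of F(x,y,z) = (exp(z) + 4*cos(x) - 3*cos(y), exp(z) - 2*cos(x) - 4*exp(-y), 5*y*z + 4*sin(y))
(5*z - exp(z) + 4*cos(y), exp(z), 2*sin(x) - 3*sin(y))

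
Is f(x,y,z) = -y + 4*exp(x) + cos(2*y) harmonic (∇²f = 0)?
No, ∇²f = 4*exp(x) - 4*cos(2*y)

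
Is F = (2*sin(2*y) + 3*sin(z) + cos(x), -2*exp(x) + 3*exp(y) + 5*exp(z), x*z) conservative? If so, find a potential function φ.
No, ∇×F = (-5*exp(z), -z + 3*cos(z), -2*exp(x) - 4*cos(2*y)) ≠ 0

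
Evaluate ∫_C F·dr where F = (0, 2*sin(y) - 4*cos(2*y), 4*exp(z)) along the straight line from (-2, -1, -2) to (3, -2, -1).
2*((sin(4) - sqrt(2)*sin(pi/4 + 2) + cos(1))*exp(2) - 2 + 2*E)*exp(-2)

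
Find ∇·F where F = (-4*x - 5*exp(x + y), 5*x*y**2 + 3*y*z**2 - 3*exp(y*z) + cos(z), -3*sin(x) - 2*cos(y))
10*x*y + 3*z**2 - 3*z*exp(y*z) - 5*exp(x + y) - 4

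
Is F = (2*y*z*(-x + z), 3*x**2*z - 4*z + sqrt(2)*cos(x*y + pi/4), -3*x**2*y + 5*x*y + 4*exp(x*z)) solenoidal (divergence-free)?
No, ∇·F = 4*x*exp(x*z) - sqrt(2)*x*sin(x*y + pi/4) - 2*y*z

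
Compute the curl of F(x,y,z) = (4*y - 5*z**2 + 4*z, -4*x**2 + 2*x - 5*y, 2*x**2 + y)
(1, -4*x - 10*z + 4, -8*x - 2)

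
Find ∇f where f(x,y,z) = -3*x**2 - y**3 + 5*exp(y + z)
(-6*x, -3*y**2 + 5*exp(y + z), 5*exp(y + z))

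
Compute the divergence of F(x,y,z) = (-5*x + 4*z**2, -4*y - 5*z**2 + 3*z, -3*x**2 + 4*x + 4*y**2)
-9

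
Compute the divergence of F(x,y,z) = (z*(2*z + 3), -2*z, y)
0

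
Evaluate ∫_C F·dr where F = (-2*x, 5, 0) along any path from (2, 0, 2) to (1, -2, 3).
-7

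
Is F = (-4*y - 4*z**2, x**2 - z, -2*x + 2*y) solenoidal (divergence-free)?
Yes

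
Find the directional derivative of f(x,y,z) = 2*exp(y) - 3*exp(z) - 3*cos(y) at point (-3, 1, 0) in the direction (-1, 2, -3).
sqrt(14)*(6*sin(1) + 9 + 4*E)/14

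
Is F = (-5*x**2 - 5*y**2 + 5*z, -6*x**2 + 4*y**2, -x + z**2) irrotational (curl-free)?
No, ∇×F = (0, 6, -12*x + 10*y)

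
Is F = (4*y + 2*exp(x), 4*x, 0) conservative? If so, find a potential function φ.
Yes, F is conservative. φ = 4*x*y + 2*exp(x)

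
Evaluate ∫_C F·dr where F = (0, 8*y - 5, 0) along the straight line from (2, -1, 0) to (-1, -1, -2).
0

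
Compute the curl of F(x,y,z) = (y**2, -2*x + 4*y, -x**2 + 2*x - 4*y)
(-4, 2*x - 2, -2*y - 2)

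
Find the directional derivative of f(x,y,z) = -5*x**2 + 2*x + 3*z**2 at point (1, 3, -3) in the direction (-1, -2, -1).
13*sqrt(6)/3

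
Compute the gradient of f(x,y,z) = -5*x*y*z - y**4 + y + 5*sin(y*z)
(-5*y*z, -5*x*z - 4*y**3 + 5*z*cos(y*z) + 1, 5*y*(-x + cos(y*z)))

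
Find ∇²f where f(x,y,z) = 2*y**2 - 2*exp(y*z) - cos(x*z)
x**2*cos(x*z) - 2*y**2*exp(y*z) - 2*z**2*exp(y*z) + z**2*cos(x*z) + 4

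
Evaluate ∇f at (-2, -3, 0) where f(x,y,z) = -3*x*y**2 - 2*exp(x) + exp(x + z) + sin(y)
(-27 - exp(-2), -36 + cos(3), exp(-2))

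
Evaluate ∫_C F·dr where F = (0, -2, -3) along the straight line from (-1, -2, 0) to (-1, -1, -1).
1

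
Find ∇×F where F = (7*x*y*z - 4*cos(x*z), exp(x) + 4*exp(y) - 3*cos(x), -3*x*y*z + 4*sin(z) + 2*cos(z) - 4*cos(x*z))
(-3*x*z, 7*x*y + 4*x*sin(x*z) + 3*y*z - 4*z*sin(x*z), -7*x*z + exp(x) + 3*sin(x))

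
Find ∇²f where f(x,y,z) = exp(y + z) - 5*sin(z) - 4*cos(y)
2*exp(y + z) + 5*sin(z) + 4*cos(y)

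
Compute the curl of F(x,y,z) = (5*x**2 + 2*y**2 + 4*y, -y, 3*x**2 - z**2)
(0, -6*x, -4*y - 4)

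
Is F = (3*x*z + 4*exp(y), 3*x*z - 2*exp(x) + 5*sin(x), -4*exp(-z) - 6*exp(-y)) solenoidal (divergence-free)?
No, ∇·F = 3*z + 4*exp(-z)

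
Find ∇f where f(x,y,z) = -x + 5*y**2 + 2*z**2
(-1, 10*y, 4*z)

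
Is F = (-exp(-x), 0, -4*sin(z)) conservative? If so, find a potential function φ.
Yes, F is conservative. φ = 4*cos(z) + exp(-x)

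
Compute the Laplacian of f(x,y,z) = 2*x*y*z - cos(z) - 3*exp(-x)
cos(z) - 3*exp(-x)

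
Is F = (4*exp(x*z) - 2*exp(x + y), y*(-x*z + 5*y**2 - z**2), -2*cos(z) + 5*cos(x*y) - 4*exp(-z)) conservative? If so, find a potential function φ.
No, ∇×F = (-5*x*sin(x*y) + y*(x + 2*z), 4*x*exp(x*z) + 5*y*sin(x*y), -y*z + 2*exp(x + y)) ≠ 0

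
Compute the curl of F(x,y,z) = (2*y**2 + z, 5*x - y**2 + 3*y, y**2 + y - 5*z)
(2*y + 1, 1, 5 - 4*y)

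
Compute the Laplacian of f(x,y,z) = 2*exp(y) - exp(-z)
2*exp(y) - exp(-z)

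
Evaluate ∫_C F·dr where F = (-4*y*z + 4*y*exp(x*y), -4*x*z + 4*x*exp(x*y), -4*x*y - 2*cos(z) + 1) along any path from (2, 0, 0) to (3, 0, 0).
0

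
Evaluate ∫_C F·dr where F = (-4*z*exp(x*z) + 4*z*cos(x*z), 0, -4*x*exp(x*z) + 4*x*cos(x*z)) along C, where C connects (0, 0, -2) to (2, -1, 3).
-4*exp(6) + 4*sin(6) + 4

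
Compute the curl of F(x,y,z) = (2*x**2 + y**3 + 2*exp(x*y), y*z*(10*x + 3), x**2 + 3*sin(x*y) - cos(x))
(3*x*cos(x*y) - y*(10*x + 3), -2*x - 3*y*cos(x*y) - sin(x), -2*x*exp(x*y) - 3*y**2 + 10*y*z)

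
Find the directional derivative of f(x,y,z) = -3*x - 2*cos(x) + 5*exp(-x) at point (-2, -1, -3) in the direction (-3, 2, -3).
3*sqrt(22)*(2*sin(2) + 3 + 5*exp(2))/22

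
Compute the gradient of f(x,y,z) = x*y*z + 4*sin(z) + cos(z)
(y*z, x*z, x*y - sin(z) + 4*cos(z))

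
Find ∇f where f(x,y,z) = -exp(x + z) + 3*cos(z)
(-exp(x + z), 0, -exp(x + z) - 3*sin(z))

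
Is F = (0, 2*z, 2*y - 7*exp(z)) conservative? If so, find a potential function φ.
Yes, F is conservative. φ = 2*y*z - 7*exp(z)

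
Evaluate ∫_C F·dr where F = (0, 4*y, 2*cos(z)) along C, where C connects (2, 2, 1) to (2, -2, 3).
-2*sin(1) + 2*sin(3)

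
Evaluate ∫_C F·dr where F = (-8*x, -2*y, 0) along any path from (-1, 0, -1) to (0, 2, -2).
0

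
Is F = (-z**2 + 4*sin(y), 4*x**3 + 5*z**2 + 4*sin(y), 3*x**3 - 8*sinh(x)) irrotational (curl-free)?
No, ∇×F = (-10*z, -9*x**2 - 2*z + 8*cosh(x), 12*x**2 - 4*cos(y))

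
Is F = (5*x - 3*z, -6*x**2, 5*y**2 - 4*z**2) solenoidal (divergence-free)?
No, ∇·F = 5 - 8*z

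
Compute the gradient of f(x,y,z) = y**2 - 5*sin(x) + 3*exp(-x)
(-5*cos(x) - 3*exp(-x), 2*y, 0)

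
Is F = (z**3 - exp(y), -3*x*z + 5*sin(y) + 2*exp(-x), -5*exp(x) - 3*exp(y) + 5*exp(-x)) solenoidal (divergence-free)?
No, ∇·F = 5*cos(y)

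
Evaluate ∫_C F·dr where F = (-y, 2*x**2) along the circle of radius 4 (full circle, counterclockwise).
16*pi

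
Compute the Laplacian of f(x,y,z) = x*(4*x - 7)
8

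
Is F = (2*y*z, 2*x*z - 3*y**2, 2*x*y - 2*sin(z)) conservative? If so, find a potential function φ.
Yes, F is conservative. φ = 2*x*y*z - y**3 + 2*cos(z)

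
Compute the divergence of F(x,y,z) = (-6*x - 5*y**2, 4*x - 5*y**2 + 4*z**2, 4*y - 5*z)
-10*y - 11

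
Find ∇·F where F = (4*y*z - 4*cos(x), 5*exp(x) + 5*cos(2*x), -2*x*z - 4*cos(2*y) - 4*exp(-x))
-2*x + 4*sin(x)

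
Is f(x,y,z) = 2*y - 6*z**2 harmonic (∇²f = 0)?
No, ∇²f = -12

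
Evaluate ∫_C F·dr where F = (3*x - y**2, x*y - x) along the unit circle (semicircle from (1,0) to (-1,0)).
2 - pi/2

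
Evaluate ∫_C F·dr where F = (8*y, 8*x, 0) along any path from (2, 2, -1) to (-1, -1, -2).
-24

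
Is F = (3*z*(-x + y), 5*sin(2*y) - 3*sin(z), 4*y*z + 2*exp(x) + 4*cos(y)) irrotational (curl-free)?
No, ∇×F = (4*z - 4*sin(y) + 3*cos(z), -3*x + 3*y - 2*exp(x), -3*z)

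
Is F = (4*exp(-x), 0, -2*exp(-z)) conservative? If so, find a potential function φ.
Yes, F is conservative. φ = 2*exp(-z) - 4*exp(-x)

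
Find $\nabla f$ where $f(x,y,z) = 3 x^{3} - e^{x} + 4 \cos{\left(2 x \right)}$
(9*x**2 - exp(x) - 8*sin(2*x), 0, 0)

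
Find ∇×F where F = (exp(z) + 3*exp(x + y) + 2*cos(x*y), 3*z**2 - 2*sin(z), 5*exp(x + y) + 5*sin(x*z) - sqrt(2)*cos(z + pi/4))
(-6*z + 5*exp(x + y) + 2*cos(z), -5*z*cos(x*z) + exp(z) - 5*exp(x + y), 2*x*sin(x*y) - 3*exp(x + y))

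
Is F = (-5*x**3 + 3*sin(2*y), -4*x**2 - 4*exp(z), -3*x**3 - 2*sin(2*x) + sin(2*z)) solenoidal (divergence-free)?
No, ∇·F = -15*x**2 + 2*cos(2*z)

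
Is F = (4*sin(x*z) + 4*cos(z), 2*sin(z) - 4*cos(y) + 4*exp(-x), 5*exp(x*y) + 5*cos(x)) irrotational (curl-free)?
No, ∇×F = (5*x*exp(x*y) - 2*cos(z), 4*x*cos(x*z) - 5*y*exp(x*y) + 5*sin(x) - 4*sin(z), -4*exp(-x))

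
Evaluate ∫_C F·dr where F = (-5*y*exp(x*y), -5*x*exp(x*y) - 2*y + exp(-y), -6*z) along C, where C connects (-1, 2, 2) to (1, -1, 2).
-E - 5*exp(-1) + 6*exp(-2) + 3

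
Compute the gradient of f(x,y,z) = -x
(-1, 0, 0)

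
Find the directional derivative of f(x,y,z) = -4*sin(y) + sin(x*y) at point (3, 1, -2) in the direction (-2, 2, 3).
4*sqrt(17)*(-2*cos(1) + cos(3))/17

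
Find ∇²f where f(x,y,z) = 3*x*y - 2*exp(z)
-2*exp(z)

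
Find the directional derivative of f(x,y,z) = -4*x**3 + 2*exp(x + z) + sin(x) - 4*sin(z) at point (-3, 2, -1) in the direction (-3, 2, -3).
3*sqrt(22)*(-4 + 4*exp(4)*cos(1) + (108 - cos(3))*exp(4))*exp(-4)/22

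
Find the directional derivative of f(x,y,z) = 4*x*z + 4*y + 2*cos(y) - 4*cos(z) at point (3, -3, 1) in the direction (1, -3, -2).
-sqrt(14)*(3*sin(3) + 4*sin(1) + 16)/7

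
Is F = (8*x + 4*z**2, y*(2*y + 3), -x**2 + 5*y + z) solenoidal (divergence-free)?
No, ∇·F = 4*y + 12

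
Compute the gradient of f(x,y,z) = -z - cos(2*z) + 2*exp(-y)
(0, -2*exp(-y), 2*sin(2*z) - 1)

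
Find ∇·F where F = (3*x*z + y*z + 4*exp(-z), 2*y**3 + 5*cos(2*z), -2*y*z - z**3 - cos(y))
6*y**2 - 2*y - 3*z**2 + 3*z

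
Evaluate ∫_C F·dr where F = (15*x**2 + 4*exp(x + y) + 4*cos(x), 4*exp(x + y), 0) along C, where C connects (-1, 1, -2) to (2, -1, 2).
4*sin(1) + 4*sin(2) + 4*E + 41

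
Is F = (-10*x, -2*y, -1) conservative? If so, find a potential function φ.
Yes, F is conservative. φ = -5*x**2 - y**2 - z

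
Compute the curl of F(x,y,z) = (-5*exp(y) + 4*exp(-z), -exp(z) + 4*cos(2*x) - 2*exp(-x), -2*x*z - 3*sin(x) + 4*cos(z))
(exp(z), 2*z + 3*cos(x) - 4*exp(-z), 5*exp(y) - 8*sin(2*x) + 2*exp(-x))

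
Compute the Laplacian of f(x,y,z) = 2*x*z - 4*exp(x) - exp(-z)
-4*exp(x) - exp(-z)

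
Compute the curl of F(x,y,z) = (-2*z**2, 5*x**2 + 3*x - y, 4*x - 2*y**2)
(-4*y, -4*z - 4, 10*x + 3)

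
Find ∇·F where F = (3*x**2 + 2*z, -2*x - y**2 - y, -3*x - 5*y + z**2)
6*x - 2*y + 2*z - 1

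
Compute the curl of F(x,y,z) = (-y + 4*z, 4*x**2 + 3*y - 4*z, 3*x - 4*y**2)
(4 - 8*y, 1, 8*x + 1)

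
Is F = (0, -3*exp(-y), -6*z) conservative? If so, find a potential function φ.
Yes, F is conservative. φ = -3*z**2 + 3*exp(-y)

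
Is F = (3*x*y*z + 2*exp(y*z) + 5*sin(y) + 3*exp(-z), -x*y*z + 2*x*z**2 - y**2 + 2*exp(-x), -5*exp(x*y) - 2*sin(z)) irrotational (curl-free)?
No, ∇×F = (x*(y - 4*z - 5*exp(x*y)), (y*(3*x + 5*exp(x*y) + 2*exp(y*z))*exp(z) - 3)*exp(-z), -3*x*z - y*z + 2*z**2 - 2*z*exp(y*z) - 5*cos(y) - 2*exp(-x))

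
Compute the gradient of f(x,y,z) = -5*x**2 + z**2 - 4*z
(-10*x, 0, 2*z - 4)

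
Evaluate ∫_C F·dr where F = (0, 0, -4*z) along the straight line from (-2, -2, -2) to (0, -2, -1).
6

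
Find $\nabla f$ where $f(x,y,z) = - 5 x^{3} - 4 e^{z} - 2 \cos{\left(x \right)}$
(-15*x**2 + 2*sin(x), 0, -4*exp(z))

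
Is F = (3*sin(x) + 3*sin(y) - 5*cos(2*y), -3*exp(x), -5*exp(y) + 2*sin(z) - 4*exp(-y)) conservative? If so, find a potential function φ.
No, ∇×F = (-5*exp(y) + 4*exp(-y), 0, -3*exp(x) - 10*sin(2*y) - 3*cos(y)) ≠ 0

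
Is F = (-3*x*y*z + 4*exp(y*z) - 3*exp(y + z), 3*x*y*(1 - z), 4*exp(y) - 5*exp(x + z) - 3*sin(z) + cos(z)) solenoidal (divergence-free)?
No, ∇·F = -3*x*(z - 1) - 3*y*z - 5*exp(x + z) - sin(z) - 3*cos(z)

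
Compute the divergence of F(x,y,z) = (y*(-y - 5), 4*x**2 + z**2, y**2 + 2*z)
2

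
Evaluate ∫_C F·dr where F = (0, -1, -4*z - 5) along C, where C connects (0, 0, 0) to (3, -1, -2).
3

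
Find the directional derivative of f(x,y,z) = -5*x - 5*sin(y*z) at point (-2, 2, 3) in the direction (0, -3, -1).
11*sqrt(10)*cos(6)/2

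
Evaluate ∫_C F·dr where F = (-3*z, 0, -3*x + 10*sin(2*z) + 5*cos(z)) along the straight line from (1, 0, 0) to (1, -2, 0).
0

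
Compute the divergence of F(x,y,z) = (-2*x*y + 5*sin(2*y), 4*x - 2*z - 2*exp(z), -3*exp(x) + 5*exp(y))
-2*y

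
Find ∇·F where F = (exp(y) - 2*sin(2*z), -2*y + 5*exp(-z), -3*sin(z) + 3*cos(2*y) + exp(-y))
-3*cos(z) - 2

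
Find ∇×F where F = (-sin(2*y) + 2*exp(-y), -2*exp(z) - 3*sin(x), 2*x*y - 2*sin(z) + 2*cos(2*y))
(2*x + 2*exp(z) - 4*sin(2*y), -2*y, -3*cos(x) + 2*cos(2*y) + 2*exp(-y))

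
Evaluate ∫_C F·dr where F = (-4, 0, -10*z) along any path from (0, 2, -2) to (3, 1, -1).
3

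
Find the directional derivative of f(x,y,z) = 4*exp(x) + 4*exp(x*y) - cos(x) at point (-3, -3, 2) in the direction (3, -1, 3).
3*sqrt(19)*(-8*exp(12) - exp(3)*sin(3) + 4)*exp(-3)/19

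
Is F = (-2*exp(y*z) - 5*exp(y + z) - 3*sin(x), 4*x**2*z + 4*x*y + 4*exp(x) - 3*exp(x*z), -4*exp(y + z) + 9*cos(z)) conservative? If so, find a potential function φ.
No, ∇×F = (-4*x**2 + 3*x*exp(x*z) - 4*exp(y + z), -2*y*exp(y*z) - 5*exp(y + z), 8*x*z + 4*y - 3*z*exp(x*z) + 2*z*exp(y*z) + 4*exp(x) + 5*exp(y + z)) ≠ 0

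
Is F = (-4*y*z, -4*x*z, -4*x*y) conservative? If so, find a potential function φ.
Yes, F is conservative. φ = -4*x*y*z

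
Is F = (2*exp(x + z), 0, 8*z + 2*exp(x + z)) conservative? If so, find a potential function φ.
Yes, F is conservative. φ = 4*z**2 + 2*exp(x + z)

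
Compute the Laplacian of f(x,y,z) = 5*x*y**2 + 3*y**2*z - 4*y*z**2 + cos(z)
10*x - 8*y + 6*z - cos(z)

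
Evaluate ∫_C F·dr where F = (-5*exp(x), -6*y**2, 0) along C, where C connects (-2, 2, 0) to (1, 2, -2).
5*(1 - exp(3))*exp(-2)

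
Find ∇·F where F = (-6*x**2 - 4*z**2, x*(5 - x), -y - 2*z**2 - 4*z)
-12*x - 4*z - 4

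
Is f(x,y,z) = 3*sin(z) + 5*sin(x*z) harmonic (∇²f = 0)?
No, ∇²f = -5*x**2*sin(x*z) - 5*z**2*sin(x*z) - 3*sin(z)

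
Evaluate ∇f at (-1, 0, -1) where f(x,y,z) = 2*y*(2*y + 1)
(0, 2, 0)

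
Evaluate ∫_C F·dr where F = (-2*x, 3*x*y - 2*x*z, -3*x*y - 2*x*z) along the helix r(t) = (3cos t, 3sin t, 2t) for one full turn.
-36*pi**2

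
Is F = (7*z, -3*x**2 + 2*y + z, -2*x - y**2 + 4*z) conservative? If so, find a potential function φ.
No, ∇×F = (-2*y - 1, 9, -6*x) ≠ 0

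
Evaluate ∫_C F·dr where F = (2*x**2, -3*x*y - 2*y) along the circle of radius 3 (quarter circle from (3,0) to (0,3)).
-54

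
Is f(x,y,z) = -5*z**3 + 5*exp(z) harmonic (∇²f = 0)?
No, ∇²f = -30*z + 5*exp(z)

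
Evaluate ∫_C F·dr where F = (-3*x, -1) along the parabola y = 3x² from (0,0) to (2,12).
-18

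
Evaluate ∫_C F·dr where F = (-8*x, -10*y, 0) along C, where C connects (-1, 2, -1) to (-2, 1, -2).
3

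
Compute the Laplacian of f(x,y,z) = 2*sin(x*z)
-2*(x**2 + z**2)*sin(x*z)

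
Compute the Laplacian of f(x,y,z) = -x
0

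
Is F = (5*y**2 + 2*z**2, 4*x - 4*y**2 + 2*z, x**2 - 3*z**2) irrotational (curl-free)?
No, ∇×F = (-2, -2*x + 4*z, 4 - 10*y)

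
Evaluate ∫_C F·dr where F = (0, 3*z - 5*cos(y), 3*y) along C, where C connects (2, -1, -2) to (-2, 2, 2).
-5*sin(2) - 5*sin(1) + 6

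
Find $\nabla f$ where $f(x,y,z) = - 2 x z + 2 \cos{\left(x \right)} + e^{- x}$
(-2*z - 2*sin(x) - exp(-x), 0, -2*x)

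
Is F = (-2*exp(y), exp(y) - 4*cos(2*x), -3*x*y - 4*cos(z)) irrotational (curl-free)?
No, ∇×F = (-3*x, 3*y, 2*exp(y) + 8*sin(2*x))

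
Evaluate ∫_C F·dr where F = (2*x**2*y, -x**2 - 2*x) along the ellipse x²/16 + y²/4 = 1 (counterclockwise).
-80*pi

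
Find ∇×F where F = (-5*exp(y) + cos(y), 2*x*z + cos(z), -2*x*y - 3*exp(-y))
(-4*x + sin(z) + 3*exp(-y), 2*y, 2*z + 5*exp(y) + sin(y))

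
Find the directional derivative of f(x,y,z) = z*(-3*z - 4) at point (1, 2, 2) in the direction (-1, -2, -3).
24*sqrt(14)/7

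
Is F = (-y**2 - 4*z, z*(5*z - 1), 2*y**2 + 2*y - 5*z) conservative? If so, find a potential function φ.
No, ∇×F = (4*y - 10*z + 3, -4, 2*y) ≠ 0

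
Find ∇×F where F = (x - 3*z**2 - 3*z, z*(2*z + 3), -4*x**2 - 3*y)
(-4*z - 6, 8*x - 6*z - 3, 0)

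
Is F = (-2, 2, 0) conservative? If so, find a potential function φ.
Yes, F is conservative. φ = -2*x + 2*y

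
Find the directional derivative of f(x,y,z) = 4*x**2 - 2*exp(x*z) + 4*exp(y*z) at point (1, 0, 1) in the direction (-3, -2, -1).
4*sqrt(14)*(-4 + E)/7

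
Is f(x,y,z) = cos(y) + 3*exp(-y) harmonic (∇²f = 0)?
No, ∇²f = -cos(y) + 3*exp(-y)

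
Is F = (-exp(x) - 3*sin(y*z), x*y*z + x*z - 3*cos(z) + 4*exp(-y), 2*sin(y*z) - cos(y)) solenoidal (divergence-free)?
No, ∇·F = x*z + 2*y*cos(y*z) - exp(x) - 4*exp(-y)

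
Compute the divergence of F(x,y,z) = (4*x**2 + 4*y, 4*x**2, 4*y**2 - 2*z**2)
8*x - 4*z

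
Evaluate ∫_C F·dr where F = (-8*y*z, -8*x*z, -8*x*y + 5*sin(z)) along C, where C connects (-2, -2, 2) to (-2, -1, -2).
96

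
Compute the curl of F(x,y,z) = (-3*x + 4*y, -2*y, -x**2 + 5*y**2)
(10*y, 2*x, -4)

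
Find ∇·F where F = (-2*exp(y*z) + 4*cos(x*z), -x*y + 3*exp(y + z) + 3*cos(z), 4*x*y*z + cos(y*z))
4*x*y - x - y*sin(y*z) - 4*z*sin(x*z) + 3*exp(y + z)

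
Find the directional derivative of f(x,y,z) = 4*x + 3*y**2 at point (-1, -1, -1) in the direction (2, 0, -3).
8*sqrt(13)/13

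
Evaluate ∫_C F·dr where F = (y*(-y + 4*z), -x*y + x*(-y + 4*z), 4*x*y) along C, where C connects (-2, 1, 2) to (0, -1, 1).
14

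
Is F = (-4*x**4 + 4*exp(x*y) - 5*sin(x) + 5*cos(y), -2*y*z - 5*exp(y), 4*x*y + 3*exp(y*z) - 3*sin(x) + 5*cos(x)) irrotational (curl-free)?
No, ∇×F = (4*x + 2*y + 3*z*exp(y*z), -4*y + 5*sin(x) + 3*cos(x), -4*x*exp(x*y) + 5*sin(y))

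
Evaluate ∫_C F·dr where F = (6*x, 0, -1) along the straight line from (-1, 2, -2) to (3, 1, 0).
22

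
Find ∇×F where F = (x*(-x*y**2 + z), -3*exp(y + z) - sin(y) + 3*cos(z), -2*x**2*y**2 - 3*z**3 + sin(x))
(-4*x**2*y + 3*exp(y + z) + 3*sin(z), 4*x*y**2 + x - cos(x), 2*x**2*y)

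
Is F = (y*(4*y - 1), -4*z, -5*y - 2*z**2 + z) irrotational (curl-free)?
No, ∇×F = (-1, 0, 1 - 8*y)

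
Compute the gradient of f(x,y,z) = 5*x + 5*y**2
(5, 10*y, 0)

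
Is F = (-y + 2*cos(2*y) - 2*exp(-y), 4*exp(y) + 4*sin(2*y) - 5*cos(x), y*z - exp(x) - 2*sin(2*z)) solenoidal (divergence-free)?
No, ∇·F = y + 4*exp(y) + 8*cos(2*y) - 4*cos(2*z)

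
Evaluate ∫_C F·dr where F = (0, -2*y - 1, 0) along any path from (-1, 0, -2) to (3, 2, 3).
-6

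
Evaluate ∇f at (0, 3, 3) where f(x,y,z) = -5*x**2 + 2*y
(0, 2, 0)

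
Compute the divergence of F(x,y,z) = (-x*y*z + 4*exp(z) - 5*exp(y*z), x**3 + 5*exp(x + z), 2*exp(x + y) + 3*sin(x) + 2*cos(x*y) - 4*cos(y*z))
y*(-z + 4*sin(y*z))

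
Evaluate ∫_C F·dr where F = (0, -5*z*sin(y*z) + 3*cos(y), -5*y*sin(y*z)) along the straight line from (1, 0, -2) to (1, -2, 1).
-5 - 3*sin(2) + 5*cos(2)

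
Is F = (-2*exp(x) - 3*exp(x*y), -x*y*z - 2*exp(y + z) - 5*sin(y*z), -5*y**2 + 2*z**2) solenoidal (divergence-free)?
No, ∇·F = -x*z - 3*y*exp(x*y) - 5*z*cos(y*z) + 4*z - 2*exp(x) - 2*exp(y + z)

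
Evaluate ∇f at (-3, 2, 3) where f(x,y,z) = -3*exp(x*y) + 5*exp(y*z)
(-6*exp(-6), 3*(3 + 5*exp(12))*exp(-6), 10*exp(6))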